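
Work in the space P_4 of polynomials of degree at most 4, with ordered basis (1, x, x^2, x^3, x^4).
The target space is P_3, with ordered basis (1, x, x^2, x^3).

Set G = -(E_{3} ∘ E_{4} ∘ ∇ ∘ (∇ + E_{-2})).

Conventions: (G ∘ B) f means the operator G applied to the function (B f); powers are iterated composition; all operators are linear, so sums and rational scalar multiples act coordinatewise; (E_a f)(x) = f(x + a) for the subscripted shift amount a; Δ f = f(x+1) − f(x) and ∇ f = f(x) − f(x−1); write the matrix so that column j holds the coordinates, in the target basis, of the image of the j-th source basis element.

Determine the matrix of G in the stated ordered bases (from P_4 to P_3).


the matrix is [[0, -1, -11, -97, -803]; [0, 0, -2, -33, -388]; [0, 0, 0, -3, -66]; [0, 0, 0, 0, -4]] (rows listed top to bottom)

image of 1: 0
image of x: -1
image of x^2: -2x - 11
image of x^3: -3x^2 - 33x - 97
image of x^4: -4x^3 - 66x^2 - 388x - 803
each image's coordinates form column j of the matrix


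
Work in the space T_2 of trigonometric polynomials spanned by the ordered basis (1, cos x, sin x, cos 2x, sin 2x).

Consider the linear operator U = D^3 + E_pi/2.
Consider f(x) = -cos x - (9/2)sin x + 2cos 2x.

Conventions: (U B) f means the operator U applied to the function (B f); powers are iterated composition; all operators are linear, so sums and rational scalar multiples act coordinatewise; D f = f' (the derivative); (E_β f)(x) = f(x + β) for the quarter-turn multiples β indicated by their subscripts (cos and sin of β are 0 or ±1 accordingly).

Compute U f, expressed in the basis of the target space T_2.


the result is g(x) = -2cos 2x + 16sin 2x

D f = -(9/2)cos x + sin x - 4sin 2x
D D f = cos x + (9/2)sin x - 8cos 2x
D D D f = (9/2)cos x - sin x + 16sin 2x
E_pi/2 f = -(9/2)cos x + sin x - 2cos 2x
(D^3 + E_pi/2) f = -2cos 2x + 16sin 2x


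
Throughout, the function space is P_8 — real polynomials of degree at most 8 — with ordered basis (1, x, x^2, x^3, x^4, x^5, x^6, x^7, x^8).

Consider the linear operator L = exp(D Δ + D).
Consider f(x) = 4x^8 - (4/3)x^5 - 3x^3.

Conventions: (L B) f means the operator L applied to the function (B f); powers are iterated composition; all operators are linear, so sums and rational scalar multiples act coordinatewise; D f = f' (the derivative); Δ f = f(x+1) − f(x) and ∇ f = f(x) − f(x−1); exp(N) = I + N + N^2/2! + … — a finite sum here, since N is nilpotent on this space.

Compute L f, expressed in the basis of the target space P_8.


the result is g(x) = 4x^8 + 32x^7 + 336x^6 + (6716/3)x^5 + (34420/3)x^4 + 43861x^3 + (354725/3)x^2 + (606011/3)x + 495842/3

order-1 term: 32x^7 + 224x^6 + 672x^5 + (3340/3)x^4 + (3280/3)x^3 + 623x^2 + (538/3)x + 49/3
order-2 term: 112x^6 + 1344x^5 + 6720x^4 + (53720/3)x^3 + 26800x^2 + 21335x + 21130/3
order-3 term: 224x^5 + 3360x^4 + 20160x^3 + (181400/3)x^2 + 90640x + 54309
order-4 term: 280x^4 + 4480x^3 + 26880x^2 + (215020/3)x + 214960/3
order-5 term: 224x^3 + 3360x^2 + 16800x + 83996/3
order-6 term: 112x^2 + 1344x + 4032
order-7 term: 32x + 224
order-8 term: 4
the series for exp(D Δ + D) f terminates at order 8
exp(D Δ + D) f = 4x^8 + 32x^7 + 336x^6 + (6716/3)x^5 + (34420/3)x^4 + 43861x^3 + (354725/3)x^2 + (606011/3)x + 495842/3


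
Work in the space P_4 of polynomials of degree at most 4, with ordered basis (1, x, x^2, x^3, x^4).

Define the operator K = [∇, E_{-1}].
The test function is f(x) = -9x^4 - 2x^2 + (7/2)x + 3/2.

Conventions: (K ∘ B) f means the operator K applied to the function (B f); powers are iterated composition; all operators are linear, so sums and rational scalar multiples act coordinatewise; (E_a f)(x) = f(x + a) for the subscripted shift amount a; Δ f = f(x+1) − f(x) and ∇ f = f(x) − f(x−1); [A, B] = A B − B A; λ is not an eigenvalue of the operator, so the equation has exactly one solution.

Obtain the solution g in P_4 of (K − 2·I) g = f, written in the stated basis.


write g with unknown coordinates in the stated basis and equate coefficients in (K − 2·I) g = f
solving from the highest basis element down gives g = (9/2)x^4 + x^2 - (7/4)x - 3/4
check: K g = 0
so K g − 2·g = -9x^4 - 2x^2 + (7/2)x + 3/2 = f ✓

g(x) = (9/2)x^4 + x^2 - (7/4)x - 3/4


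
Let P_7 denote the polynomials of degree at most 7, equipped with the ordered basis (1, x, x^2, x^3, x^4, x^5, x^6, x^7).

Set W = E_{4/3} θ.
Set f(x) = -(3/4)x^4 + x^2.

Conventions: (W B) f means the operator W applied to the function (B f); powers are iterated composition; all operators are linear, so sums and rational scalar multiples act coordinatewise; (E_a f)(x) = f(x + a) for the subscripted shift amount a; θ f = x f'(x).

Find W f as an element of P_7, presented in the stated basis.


the result is g(x) = -3x^4 - 16x^3 - 30x^2 - (208/9)x - 160/27

θ f = -3x^4 + 2x^2
E_{4/3} θ f = -3x^4 - 16x^3 - 30x^2 - (208/9)x - 160/27


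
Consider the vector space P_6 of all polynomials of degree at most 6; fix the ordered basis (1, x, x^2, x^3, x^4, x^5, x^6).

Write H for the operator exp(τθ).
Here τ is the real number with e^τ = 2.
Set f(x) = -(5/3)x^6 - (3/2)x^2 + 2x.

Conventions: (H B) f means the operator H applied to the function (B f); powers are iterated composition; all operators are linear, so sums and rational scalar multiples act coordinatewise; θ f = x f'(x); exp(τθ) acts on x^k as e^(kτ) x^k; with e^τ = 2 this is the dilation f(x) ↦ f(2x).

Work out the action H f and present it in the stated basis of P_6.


exp(τθ) x^k = e^(kτ) x^k; with e^τ = 2 this sends x^k to 2^k x^k
x ↦ 2 x
x^2 ↦ 4 x^2
x^6 ↦ 64 x^6
applying this coordinatewise to f: exp(τθ) f = -(320/3)x^6 - 6x^2 + 4x

the image equals g(x) = -(320/3)x^6 - 6x^2 + 4x


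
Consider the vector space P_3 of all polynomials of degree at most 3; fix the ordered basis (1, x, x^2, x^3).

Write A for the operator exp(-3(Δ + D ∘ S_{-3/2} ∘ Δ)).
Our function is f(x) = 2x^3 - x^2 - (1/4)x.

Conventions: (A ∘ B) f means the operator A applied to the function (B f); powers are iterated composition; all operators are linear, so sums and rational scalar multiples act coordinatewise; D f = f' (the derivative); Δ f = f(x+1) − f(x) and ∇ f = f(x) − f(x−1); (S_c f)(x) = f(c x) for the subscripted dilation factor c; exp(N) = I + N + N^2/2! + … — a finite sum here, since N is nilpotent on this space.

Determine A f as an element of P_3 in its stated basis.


order-1 term: -18x^2 - 93x + 63/4
order-2 term: 54x + 171/2
order-3 term: -54
the series for exp(-3(Δ + D ∘ S_{-3/2} ∘ Δ)) f terminates at order 3
exp(-3(Δ + D ∘ S_{-3/2} ∘ Δ)) f = 2x^3 - 19x^2 - (157/4)x + 189/4

the image equals g(x) = 2x^3 - 19x^2 - (157/4)x + 189/4


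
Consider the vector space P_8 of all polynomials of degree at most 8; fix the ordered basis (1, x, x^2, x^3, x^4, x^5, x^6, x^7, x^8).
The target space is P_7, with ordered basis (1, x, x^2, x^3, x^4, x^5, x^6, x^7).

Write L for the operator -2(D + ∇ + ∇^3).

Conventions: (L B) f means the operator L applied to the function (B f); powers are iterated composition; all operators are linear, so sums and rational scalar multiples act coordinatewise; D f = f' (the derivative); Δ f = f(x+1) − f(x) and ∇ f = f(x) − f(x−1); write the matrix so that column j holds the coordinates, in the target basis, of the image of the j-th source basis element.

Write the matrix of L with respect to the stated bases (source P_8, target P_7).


the matrix is [[0, -4, 2, -14, 74, -302, 1082, -3614, 11594]; [0, 0, -8, 6, -56, 370, -1812, 7574, -28912]; [0, 0, 0, -12, 12, -140, 1110, -6342, 30296]; [0, 0, 0, 0, -16, 20, -280, 2590, -16912]; [0, 0, 0, 0, 0, -20, 30, -490, 5180]; [0, 0, 0, 0, 0, 0, -24, 42, -784]; [0, 0, 0, 0, 0, 0, 0, -28, 56]; [0, 0, 0, 0, 0, 0, 0, 0, -32]] (rows listed top to bottom)

image of 1: 0
image of x: -4
image of x^2: -8x + 2
image of x^3: -12x^2 + 6x - 14
image of x^4: -16x^3 + 12x^2 - 56x + 74
image of x^5: -20x^4 + 20x^3 - 140x^2 + 370x - 302
image of x^6: -24x^5 + 30x^4 - 280x^3 + 1110x^2 - 1812x + 1082
image of x^7: -28x^6 + 42x^5 - 490x^4 + 2590x^3 - 6342x^2 + 7574x - 3614
image of x^8: -32x^7 + 56x^6 - 784x^5 + 5180x^4 - 16912x^3 + 30296x^2 - 28912x + 11594
each image's coordinates form column j of the matrix


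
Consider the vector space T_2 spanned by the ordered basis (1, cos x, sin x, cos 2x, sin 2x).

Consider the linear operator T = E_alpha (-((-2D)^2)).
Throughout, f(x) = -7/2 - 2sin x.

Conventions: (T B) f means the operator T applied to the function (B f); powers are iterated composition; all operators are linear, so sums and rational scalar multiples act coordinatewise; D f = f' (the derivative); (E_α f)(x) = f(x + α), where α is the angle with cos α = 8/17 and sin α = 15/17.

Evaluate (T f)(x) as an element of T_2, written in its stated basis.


the image equals g(x) = -(120/17)cos x - (64/17)sin x

D f = -2cos x
(-2D) f = 4cos x
D (-2D) f = -4sin x
(-2D) (-2D) f = 8sin x
(-((-2D)^2)) f = -8sin x
E_alpha (-((-2D)^2)) f = -(120/17)cos x - (64/17)sin x


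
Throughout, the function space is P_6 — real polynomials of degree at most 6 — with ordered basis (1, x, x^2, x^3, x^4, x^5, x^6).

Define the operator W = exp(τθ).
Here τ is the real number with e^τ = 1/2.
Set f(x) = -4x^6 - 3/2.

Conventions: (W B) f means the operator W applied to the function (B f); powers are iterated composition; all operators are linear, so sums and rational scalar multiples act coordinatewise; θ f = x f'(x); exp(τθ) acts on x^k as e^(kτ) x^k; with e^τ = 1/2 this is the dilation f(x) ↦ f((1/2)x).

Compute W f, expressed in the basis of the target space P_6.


exp(τθ) x^k = e^(kτ) x^k; with e^τ = 1/2 this sends x^k to (1/2)^k x^k
x^6 ↦ 1/64 x^6
applying this coordinatewise to f: exp(τθ) f = -(1/16)x^6 - 3/2

the image equals g(x) = -(1/16)x^6 - 3/2


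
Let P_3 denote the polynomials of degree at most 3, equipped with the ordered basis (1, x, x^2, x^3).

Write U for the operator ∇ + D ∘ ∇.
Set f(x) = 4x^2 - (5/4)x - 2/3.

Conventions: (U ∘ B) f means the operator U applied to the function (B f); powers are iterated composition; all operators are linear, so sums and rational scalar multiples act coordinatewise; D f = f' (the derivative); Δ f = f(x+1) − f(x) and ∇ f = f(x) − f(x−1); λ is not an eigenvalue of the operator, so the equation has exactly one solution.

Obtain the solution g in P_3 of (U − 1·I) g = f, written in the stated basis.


g(x) = -4x^2 - (27/4)x - 121/12

write g with unknown coordinates in the stated basis and equate coefficients in (U − 1·I) g = f
solving from the highest basis element down gives g = -4x^2 - (27/4)x - 121/12
check: U g = -8x - 43/4
so U g − 1·g = 4x^2 - (5/4)x - 2/3 = f ✓


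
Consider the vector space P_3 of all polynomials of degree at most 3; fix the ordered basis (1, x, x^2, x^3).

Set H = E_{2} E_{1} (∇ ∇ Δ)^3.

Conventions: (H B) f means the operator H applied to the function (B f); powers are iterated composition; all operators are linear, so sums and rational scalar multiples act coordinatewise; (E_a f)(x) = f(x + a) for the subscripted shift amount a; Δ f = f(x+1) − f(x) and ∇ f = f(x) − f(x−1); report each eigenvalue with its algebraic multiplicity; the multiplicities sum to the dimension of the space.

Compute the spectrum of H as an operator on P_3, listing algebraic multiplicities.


λ = 0 (multiplicity 4)

image of 1: 0
image of x: 0
image of x^2: 0
image of x^3: 0
the matrix is upper triangular; its diagonal is (0, 0, 0, 0)
for a triangular matrix the eigenvalues are the diagonal entries, with algebraic multiplicity their repetition count


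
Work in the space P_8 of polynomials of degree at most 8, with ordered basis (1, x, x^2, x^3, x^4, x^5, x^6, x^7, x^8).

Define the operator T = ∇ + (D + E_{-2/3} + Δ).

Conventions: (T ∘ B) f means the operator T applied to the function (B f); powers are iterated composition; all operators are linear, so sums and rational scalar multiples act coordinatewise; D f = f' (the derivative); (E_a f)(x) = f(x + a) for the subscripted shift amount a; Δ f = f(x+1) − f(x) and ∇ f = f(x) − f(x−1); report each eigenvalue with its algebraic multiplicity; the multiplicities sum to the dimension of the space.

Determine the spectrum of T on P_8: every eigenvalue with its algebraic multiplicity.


image of 1: 1
image of x: x + 7/3
image of x^2: x^2 + (14/3)x + 4/9
image of x^3: x^3 + 7x^2 + (4/3)x + 46/27
image of x^4: x^4 + (28/3)x^3 + (8/3)x^2 + (184/27)x + 16/81
image of x^5: x^5 + (35/3)x^4 + (40/9)x^3 + (460/27)x^2 + (80/81)x + 454/243
image of x^6: x^6 + 14x^5 + (20/3)x^4 + (920/27)x^3 + (80/27)x^2 + (908/81)x + 64/729
image of x^7: x^7 + (49/3)x^6 + (28/3)x^5 + (1610/27)x^4 + (560/81)x^3 + (3178/81)x^2 + (448/729)x + 4246/2187
image of x^8: x^8 + (56/3)x^7 + (112/9)x^6 + (2576/27)x^5 + (1120/81)x^4 + (25424/243)x^3 + (1792/729)x^2 + (33968/2187)x + 256/6561
the matrix is upper triangular; its diagonal is (1, 1, 1, 1, 1, 1, 1, 1, 1)
for a triangular matrix the eigenvalues are the diagonal entries, with algebraic multiplicity their repetition count

λ = 1 (multiplicity 9)


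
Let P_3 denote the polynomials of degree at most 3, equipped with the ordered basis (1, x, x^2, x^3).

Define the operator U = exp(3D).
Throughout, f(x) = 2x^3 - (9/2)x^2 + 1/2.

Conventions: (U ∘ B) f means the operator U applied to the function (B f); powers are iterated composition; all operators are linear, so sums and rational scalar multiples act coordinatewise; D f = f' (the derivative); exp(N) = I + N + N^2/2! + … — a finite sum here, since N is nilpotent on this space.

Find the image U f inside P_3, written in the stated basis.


order-1 term: 18x^2 - 27x
order-2 term: 54x - 81/2
order-3 term: 54
the series for exp(3D) f terminates at order 3
exp(3D) f = 2x^3 + (27/2)x^2 + 27x + 14

the result is g(x) = 2x^3 + (27/2)x^2 + 27x + 14


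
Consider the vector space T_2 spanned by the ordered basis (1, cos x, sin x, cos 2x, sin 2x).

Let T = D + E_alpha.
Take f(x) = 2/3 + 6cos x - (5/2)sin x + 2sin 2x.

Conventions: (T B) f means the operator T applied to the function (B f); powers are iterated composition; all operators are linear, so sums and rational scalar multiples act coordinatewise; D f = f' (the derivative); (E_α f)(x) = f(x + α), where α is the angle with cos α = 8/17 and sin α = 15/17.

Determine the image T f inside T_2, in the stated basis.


g(x) = 2/3 - (32/17)cos x - (212/17)sin x + (1636/289)cos 2x - (322/289)sin 2x

D f = -(5/2)cos x - 6sin x + 4cos 2x
E_alpha f = 2/3 + (21/34)cos x - (110/17)sin x + (480/289)cos 2x - (322/289)sin 2x
(D + E_alpha) f = 2/3 - (32/17)cos x - (212/17)sin x + (1636/289)cos 2x - (322/289)sin 2x


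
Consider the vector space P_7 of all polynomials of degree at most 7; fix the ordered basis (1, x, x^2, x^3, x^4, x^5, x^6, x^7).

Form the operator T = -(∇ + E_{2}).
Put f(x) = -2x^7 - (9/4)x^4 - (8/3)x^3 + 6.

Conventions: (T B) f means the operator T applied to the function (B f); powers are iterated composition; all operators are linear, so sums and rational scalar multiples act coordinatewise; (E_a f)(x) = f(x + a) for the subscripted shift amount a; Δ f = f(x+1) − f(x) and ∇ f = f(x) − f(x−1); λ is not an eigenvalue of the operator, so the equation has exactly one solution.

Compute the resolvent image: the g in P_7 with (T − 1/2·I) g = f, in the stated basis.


write g with unknown coordinates in the stated basis and equate coefficients in (T − 1/2·I) g = f
solving from the highest basis element down gives g = (4/3)x^7 - (56/3)x^6 + 168x^5 - (2797/2)x^4 + (86428/9)x^3 - (146198/3)x^2 + 164548x - 278295
check: T g = -(4/3)x^7 - (28/3)x^6 + 84x^5 - (1403/2)x^4 + (43190/9)x^3 - (73099/3)x^2 + 82274x - 278283/2
so T g − 1/2·g = -2x^7 - (9/4)x^4 - (8/3)x^3 + 6 = f ✓

the result is g(x) = (4/3)x^7 - (56/3)x^6 + 168x^5 - (2797/2)x^4 + (86428/9)x^3 - (146198/3)x^2 + 164548x - 278295


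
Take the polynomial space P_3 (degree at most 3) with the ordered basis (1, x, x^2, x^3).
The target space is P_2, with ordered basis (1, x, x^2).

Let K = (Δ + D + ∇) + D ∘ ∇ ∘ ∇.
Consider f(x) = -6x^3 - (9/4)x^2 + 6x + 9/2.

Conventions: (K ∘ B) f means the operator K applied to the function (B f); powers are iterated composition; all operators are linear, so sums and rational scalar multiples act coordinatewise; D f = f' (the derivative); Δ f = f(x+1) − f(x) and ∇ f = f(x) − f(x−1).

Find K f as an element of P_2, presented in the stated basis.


Δ f = -18x^2 - (45/2)x - 9/4
D f = -18x^2 - (9/2)x + 6
∇ f = -18x^2 + (27/2)x + 9/4
(Δ + D + ∇) f = -54x^2 - (27/2)x + 6
∇ f = -18x^2 + (27/2)x + 9/4
∇ ∇ f = -36x + 63/2
D ∇ ∇ f = -36
((Δ + D + ∇) + D ∘ ∇ ∘ ∇) f = -54x^2 - (27/2)x - 30

the image equals g(x) = -54x^2 - (27/2)x - 30


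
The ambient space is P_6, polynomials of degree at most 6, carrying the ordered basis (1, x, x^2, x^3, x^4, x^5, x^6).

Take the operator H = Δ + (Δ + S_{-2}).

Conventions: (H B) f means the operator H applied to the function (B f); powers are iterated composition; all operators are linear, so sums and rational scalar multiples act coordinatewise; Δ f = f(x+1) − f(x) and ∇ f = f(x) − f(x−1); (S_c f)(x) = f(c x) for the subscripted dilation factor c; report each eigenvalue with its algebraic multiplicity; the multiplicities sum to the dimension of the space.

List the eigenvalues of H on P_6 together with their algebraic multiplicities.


image of 1: 1
image of x: -2x + 2
image of x^2: 4x^2 + 4x + 2
image of x^3: -8x^3 + 6x^2 + 6x + 2
image of x^4: 16x^4 + 8x^3 + 12x^2 + 8x + 2
image of x^5: -32x^5 + 10x^4 + 20x^3 + 20x^2 + 10x + 2
image of x^6: 64x^6 + 12x^5 + 30x^4 + 40x^3 + 30x^2 + 12x + 2
the matrix is upper triangular; its diagonal is (1, -2, 4, -8, 16, -32, 64)
for a triangular matrix the eigenvalues are the diagonal entries, with algebraic multiplicity their repetition count

λ = -32 (multiplicity 1), λ = -8 (multiplicity 1), λ = -2 (multiplicity 1), λ = 1 (multiplicity 1), λ = 4 (multiplicity 1), λ = 16 (multiplicity 1), λ = 64 (multiplicity 1)


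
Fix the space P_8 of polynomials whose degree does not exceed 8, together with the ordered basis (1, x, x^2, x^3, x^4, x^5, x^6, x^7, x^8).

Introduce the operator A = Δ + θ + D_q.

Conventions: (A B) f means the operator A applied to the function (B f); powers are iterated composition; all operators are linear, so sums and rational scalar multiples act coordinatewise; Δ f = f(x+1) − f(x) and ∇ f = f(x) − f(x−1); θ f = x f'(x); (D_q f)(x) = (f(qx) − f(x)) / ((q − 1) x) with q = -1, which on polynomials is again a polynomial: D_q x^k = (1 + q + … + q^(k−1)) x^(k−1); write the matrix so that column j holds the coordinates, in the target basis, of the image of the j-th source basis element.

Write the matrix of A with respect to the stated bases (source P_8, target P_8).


image of 1: 0
image of x: x + 2
image of x^2: 2x^2 + 2x + 1
image of x^3: 3x^3 + 4x^2 + 3x + 1
image of x^4: 4x^4 + 4x^3 + 6x^2 + 4x + 1
image of x^5: 5x^5 + 6x^4 + 10x^3 + 10x^2 + 5x + 1
image of x^6: 6x^6 + 6x^5 + 15x^4 + 20x^3 + 15x^2 + 6x + 1
image of x^7: 7x^7 + 8x^6 + 21x^5 + 35x^4 + 35x^3 + 21x^2 + 7x + 1
image of x^8: 8x^8 + 8x^7 + 28x^6 + 56x^5 + 70x^4 + 56x^3 + 28x^2 + 8x + 1
each image's coordinates form column j of the matrix

the matrix is [[0, 2, 1, 1, 1, 1, 1, 1, 1]; [0, 1, 2, 3, 4, 5, 6, 7, 8]; [0, 0, 2, 4, 6, 10, 15, 21, 28]; [0, 0, 0, 3, 4, 10, 20, 35, 56]; [0, 0, 0, 0, 4, 6, 15, 35, 70]; [0, 0, 0, 0, 0, 5, 6, 21, 56]; [0, 0, 0, 0, 0, 0, 6, 8, 28]; [0, 0, 0, 0, 0, 0, 0, 7, 8]; [0, 0, 0, 0, 0, 0, 0, 0, 8]] (rows listed top to bottom)


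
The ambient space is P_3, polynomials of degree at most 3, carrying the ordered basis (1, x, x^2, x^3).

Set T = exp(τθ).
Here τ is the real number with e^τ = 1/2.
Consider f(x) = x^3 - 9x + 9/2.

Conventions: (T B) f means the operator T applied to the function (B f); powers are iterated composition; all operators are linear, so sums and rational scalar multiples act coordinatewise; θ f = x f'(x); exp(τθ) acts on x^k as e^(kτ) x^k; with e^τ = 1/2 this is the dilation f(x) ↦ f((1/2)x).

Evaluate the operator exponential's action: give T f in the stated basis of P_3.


g(x) = (1/8)x^3 - (9/2)x + 9/2

exp(τθ) x^k = e^(kτ) x^k; with e^τ = 1/2 this sends x^k to (1/2)^k x^k
x ↦ 1/2 x
x^3 ↦ 1/8 x^3
applying this coordinatewise to f: exp(τθ) f = (1/8)x^3 - (9/2)x + 9/2


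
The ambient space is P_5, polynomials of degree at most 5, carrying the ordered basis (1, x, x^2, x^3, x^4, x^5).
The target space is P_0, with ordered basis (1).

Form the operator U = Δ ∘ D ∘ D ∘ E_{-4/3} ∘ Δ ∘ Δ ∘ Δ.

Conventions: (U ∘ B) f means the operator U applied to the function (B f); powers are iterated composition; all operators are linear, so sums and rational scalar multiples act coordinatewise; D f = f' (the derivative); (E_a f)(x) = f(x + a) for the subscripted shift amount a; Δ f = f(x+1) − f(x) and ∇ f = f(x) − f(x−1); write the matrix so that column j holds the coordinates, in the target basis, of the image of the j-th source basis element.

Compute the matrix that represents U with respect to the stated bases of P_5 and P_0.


the matrix is [[0, 0, 0, 0, 0, 0]] (rows listed top to bottom)

image of 1: 0
image of x: 0
image of x^2: 0
image of x^3: 0
image of x^4: 0
image of x^5: 0
each image's coordinates form column j of the matrix


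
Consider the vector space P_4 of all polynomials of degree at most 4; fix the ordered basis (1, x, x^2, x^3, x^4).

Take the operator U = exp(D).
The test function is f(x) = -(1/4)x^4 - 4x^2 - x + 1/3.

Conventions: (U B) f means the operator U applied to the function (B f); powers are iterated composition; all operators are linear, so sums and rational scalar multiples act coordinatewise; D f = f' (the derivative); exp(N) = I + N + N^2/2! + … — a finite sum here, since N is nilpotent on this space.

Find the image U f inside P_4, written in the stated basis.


the image equals g(x) = -(1/4)x^4 - x^3 - (11/2)x^2 - 10x - 59/12

order-1 term: -x^3 - 8x - 1
order-2 term: -(3/2)x^2 - 4
order-3 term: -x
order-4 term: -1/4
the series for exp(D) f terminates at order 4
exp(D) f = -(1/4)x^4 - x^3 - (11/2)x^2 - 10x - 59/12


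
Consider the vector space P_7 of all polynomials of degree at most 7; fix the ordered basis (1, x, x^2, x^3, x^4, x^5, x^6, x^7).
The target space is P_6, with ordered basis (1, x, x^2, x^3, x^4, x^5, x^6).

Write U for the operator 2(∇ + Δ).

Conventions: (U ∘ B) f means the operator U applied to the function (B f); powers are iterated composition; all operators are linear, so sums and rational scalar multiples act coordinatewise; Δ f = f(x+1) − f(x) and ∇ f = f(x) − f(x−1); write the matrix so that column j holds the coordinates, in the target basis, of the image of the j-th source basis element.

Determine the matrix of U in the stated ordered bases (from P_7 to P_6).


the matrix is [[0, 4, 0, 4, 0, 4, 0, 4]; [0, 0, 8, 0, 16, 0, 24, 0]; [0, 0, 0, 12, 0, 40, 0, 84]; [0, 0, 0, 0, 16, 0, 80, 0]; [0, 0, 0, 0, 0, 20, 0, 140]; [0, 0, 0, 0, 0, 0, 24, 0]; [0, 0, 0, 0, 0, 0, 0, 28]] (rows listed top to bottom)

image of 1: 0
image of x: 4
image of x^2: 8x
image of x^3: 12x^2 + 4
image of x^4: 16x^3 + 16x
image of x^5: 20x^4 + 40x^2 + 4
image of x^6: 24x^5 + 80x^3 + 24x
image of x^7: 28x^6 + 140x^4 + 84x^2 + 4
each image's coordinates form column j of the matrix


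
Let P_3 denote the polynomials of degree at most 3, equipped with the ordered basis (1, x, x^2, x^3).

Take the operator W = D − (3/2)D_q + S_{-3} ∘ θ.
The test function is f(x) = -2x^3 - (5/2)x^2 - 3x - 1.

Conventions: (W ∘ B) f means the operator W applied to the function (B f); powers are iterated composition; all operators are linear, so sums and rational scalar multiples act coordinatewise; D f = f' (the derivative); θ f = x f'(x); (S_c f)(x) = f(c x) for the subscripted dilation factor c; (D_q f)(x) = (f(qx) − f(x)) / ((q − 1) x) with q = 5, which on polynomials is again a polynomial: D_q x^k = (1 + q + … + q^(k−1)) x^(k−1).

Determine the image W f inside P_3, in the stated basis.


D f = -6x^2 - 5x - 3
D_q f = -62x^2 - 15x - 3
(-(3/2)D_q) f = 93x^2 + (45/2)x + 9/2
θ f = -6x^3 - 5x^2 - 3x
S_{-3} θ f = 162x^3 - 45x^2 + 9x
(D − (3/2)D_q + S_{-3} ∘ θ) f = 162x^3 + 42x^2 + (53/2)x + 3/2

g(x) = 162x^3 + 42x^2 + (53/2)x + 3/2


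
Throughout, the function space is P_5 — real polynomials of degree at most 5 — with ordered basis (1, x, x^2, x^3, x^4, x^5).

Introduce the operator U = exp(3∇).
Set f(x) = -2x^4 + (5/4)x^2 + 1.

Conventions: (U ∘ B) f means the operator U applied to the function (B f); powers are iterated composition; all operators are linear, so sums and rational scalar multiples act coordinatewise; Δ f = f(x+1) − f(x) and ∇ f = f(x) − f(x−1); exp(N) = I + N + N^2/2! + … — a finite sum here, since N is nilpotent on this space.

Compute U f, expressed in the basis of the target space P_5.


order-1 term: -24x^3 + 36x^2 - (33/2)x + 9/4
order-2 term: -108x^2 + 216x - 459/4
order-3 term: -216x + 324
order-4 term: -162
the series for exp(3∇) f terminates at order 4
exp(3∇) f = -2x^4 - 24x^3 - (283/4)x^2 - (33/2)x + 101/2

the result is g(x) = -2x^4 - 24x^3 - (283/4)x^2 - (33/2)x + 101/2


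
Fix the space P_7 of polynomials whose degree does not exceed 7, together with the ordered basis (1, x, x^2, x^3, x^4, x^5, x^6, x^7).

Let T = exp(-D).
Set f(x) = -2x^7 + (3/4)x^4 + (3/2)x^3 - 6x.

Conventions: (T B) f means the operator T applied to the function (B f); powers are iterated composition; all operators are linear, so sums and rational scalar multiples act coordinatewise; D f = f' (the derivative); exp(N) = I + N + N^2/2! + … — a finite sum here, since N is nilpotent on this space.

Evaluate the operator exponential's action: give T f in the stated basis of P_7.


order-1 term: 14x^6 - 3x^3 - (9/2)x^2 + 6
order-2 term: -42x^5 + (9/2)x^2 + (9/2)x
order-3 term: 70x^4 - 3x - 3/2
order-4 term: -70x^3 + 3/4
order-5 term: 42x^2
order-6 term: -14x
order-7 term: 2
the series for exp(-D) f terminates at order 7
exp(-D) f = -2x^7 + 14x^6 - 42x^5 + (283/4)x^4 - (143/2)x^3 + 42x^2 - (37/2)x + 29/4

the image equals g(x) = -2x^7 + 14x^6 - 42x^5 + (283/4)x^4 - (143/2)x^3 + 42x^2 - (37/2)x + 29/4


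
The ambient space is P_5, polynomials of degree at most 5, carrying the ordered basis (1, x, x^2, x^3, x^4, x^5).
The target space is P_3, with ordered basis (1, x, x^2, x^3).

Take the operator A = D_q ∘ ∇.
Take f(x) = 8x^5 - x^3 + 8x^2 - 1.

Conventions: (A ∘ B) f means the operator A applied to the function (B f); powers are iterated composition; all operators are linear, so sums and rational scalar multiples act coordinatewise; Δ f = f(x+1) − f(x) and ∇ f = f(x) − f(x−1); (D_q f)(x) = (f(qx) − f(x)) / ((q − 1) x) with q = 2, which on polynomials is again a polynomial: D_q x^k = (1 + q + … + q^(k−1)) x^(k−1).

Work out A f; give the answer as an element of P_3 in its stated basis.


g(x) = 600x^3 - 560x^2 + 231x - 21

∇ f = 40x^4 - 80x^3 + 77x^2 - 21x - 1
D_q ∇ f = 600x^3 - 560x^2 + 231x - 21


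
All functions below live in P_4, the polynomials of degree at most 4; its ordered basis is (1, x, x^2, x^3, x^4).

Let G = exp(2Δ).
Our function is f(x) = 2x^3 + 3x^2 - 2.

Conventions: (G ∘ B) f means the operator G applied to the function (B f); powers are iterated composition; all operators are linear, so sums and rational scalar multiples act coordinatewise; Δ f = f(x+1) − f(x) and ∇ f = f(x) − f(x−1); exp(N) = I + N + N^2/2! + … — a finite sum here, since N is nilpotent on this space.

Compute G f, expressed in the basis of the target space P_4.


g(x) = 2x^3 + 15x^2 + 48x + 60

order-1 term: 12x^2 + 24x + 10
order-2 term: 24x + 36
order-3 term: 16
the series for exp(2Δ) f terminates at order 3
exp(2Δ) f = 2x^3 + 15x^2 + 48x + 60


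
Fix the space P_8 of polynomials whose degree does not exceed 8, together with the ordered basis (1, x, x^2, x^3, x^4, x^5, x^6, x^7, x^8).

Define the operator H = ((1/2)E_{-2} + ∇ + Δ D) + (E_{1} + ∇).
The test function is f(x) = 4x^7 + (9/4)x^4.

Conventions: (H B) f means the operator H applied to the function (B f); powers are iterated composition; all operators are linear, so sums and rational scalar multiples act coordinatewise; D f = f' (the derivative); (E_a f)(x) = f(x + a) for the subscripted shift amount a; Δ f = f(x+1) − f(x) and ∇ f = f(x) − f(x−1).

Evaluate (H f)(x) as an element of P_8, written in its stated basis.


the image equals g(x) = 6x^7 + 56x^6 + 252x^5 + (2267/8)x^4 + 1558x^3 - (1263/2)x^2 + 1054x - 765/4

E_{-2} f = 4x^7 - 56x^6 + 336x^5 - (4471/4)x^4 + 2222x^3 - 2634x^2 + 1720x - 476
((1/2)E_{-2}) f = 2x^7 - 28x^6 + 168x^5 - (4471/8)x^4 + 1111x^3 - 1317x^2 + 860x - 238
∇ f = 28x^6 - 84x^5 + 140x^4 - 131x^3 + (141/2)x^2 - 19x + 7/4
D f = 28x^6 + 9x^3
Δ D f = 168x^5 + 420x^4 + 560x^3 + 447x^2 + 195x + 37
((1/2)E_{-2} + ∇ + Δ D) f = 2x^7 + 252x^5 + (9/8)x^4 + 1540x^3 - (1599/2)x^2 + 1036x - 797/4
E_{1} f = 4x^7 + 28x^6 + 84x^5 + (569/4)x^4 + 149x^3 + (195/2)x^2 + 37x + 25/4
∇ f = 28x^6 - 84x^5 + 140x^4 - 131x^3 + (141/2)x^2 - 19x + 7/4
(E_{1} + ∇) f = 4x^7 + 56x^6 + (1129/4)x^4 + 18x^3 + 168x^2 + 18x + 8
(((1/2)E_{-2} + ∇ + Δ D) + (E_{1} + ∇)) f = 6x^7 + 56x^6 + 252x^5 + (2267/8)x^4 + 1558x^3 - (1263/2)x^2 + 1054x - 765/4


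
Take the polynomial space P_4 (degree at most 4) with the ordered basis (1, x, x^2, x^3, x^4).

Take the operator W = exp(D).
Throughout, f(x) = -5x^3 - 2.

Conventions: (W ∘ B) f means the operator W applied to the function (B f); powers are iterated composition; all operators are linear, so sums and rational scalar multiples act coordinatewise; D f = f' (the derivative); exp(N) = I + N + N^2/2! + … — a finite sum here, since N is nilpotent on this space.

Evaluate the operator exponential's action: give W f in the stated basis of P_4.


order-1 term: -15x^2
order-2 term: -15x
order-3 term: -5
the series for exp(D) f terminates at order 3
exp(D) f = -5x^3 - 15x^2 - 15x - 7

the image equals g(x) = -5x^3 - 15x^2 - 15x - 7


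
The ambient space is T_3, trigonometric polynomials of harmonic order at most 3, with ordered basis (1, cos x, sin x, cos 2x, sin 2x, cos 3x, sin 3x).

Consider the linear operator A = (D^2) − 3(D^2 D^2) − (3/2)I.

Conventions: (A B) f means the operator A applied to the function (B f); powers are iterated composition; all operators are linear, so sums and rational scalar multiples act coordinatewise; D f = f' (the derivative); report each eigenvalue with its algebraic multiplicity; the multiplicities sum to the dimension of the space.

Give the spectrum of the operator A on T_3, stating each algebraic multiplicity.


λ = -507/2 (multiplicity 2), λ = -107/2 (multiplicity 2), λ = -11/2 (multiplicity 2), λ = -3/2 (multiplicity 1)

image of 1: -3/2
image of cos x: -(11/2)cos x
image of sin x: -(11/2)sin x
image of cos 2x: -(107/2)cos 2x
image of sin 2x: -(107/2)sin 2x
image of cos 3x: -(507/2)cos 3x
image of sin 3x: -(507/2)sin 3x
the matrix is diagonal; its diagonal is (-3/2, -11/2, -11/2, -107/2, -107/2, -507/2, -507/2)
for a triangular matrix the eigenvalues are the diagonal entries, with algebraic multiplicity their repetition count


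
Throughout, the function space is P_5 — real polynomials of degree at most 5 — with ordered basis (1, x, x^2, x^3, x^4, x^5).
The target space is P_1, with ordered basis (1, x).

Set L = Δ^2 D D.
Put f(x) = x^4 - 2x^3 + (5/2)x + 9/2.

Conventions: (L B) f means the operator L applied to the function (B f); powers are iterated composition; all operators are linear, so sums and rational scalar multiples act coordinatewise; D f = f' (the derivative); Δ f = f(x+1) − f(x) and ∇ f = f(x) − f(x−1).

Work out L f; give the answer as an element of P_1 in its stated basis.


D f = 4x^3 - 6x^2 + 5/2
D D f = 12x^2 - 12x
Δ D D f = 24x
Δ Δ D D f = 24

the image equals g(x) = 24


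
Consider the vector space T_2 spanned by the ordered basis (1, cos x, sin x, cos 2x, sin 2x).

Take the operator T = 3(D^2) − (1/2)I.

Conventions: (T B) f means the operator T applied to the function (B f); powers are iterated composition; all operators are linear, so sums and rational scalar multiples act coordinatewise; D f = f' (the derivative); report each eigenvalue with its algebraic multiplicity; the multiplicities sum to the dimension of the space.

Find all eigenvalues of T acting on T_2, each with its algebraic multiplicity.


image of 1: -1/2
image of cos x: -(7/2)cos x
image of sin x: -(7/2)sin x
image of cos 2x: -(25/2)cos 2x
image of sin 2x: -(25/2)sin 2x
the matrix is diagonal; its diagonal is (-1/2, -7/2, -7/2, -25/2, -25/2)
for a triangular matrix the eigenvalues are the diagonal entries, with algebraic multiplicity their repetition count

λ = -25/2 (multiplicity 2), λ = -7/2 (multiplicity 2), λ = -1/2 (multiplicity 1)


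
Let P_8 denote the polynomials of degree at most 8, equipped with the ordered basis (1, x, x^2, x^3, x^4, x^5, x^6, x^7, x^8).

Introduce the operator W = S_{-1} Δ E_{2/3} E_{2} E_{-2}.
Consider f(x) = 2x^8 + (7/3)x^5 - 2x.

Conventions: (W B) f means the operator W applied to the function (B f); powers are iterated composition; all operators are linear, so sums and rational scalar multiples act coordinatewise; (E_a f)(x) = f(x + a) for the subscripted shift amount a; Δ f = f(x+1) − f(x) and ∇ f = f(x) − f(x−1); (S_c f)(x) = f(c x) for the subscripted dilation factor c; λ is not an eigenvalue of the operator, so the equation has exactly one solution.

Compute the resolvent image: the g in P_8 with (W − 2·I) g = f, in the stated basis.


write g with unknown coordinates in the stated basis and equate coefficients in (W − 2·I) g = f
solving from the highest basis element down gives g = -x^8 + 4x^7 - (56/3)x^6 + (469/6)x^5 - (9835/108)x^4 - (7357/81)x^3 + (33397/324)x^2 + (67366/729)x - 287345/8748
check: W g = 8x^7 - (112/3)x^6 + (476/3)x^5 - (9835/54)x^4 - (14714/81)x^3 + (33397/162)x^2 + (133274/729)x - 287345/4374
so W g − 2·g = 2x^8 + (7/3)x^5 - 2x = f ✓

g(x) = -x^8 + 4x^7 - (56/3)x^6 + (469/6)x^5 - (9835/108)x^4 - (7357/81)x^3 + (33397/324)x^2 + (67366/729)x - 287345/8748


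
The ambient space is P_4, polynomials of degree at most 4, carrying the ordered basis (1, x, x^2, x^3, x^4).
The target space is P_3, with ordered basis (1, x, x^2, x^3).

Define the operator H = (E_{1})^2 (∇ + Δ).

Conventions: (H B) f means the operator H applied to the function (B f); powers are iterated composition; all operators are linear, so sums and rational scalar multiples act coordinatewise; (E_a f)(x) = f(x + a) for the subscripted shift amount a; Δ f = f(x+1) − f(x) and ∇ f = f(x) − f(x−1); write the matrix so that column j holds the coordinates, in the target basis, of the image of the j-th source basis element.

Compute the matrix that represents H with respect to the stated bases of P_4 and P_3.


the matrix is [[0, 2, 8, 26, 80]; [0, 0, 4, 24, 104]; [0, 0, 0, 6, 48]; [0, 0, 0, 0, 8]] (rows listed top to bottom)

image of 1: 0
image of x: 2
image of x^2: 4x + 8
image of x^3: 6x^2 + 24x + 26
image of x^4: 8x^3 + 48x^2 + 104x + 80
each image's coordinates form column j of the matrix


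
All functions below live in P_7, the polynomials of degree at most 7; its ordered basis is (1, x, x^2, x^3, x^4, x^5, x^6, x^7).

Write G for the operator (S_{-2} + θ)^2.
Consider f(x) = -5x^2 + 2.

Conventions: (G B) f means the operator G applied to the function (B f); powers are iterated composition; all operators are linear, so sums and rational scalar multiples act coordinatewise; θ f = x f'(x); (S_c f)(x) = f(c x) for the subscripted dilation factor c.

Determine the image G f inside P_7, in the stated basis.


g(x) = -180x^2 + 2

S_{-2} f = -20x^2 + 2
θ f = -10x^2
(S_{-2} + θ) f = -30x^2 + 2
S_{-2} (S_{-2} + θ) f = -120x^2 + 2
θ (S_{-2} + θ) f = -60x^2
(S_{-2} + θ) (S_{-2} + θ) f = -180x^2 + 2


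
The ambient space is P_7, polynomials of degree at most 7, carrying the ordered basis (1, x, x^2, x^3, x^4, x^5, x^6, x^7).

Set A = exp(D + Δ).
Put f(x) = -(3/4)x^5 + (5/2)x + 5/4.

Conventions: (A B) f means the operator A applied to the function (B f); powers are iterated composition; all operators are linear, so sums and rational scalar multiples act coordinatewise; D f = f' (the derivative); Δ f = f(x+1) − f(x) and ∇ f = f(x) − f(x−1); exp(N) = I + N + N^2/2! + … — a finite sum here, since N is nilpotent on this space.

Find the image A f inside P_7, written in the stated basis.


the image equals g(x) = -(3/4)x^5 - (15/2)x^4 - (75/2)x^3 - (225/2)x^2 - (385/2)x - 146

order-1 term: -(15/2)x^4 - (15/2)x^3 - (15/2)x^2 - (15/4)x + 17/4
order-2 term: -30x^3 - 45x^2 - (165/4)x - 15
order-3 term: -60x^2 - 90x - 105/2
order-4 term: -60x - 60
order-5 term: -24
the series for exp(D + Δ) f terminates at order 5
exp(D + Δ) f = -(3/4)x^5 - (15/2)x^4 - (75/2)x^3 - (225/2)x^2 - (385/2)x - 146


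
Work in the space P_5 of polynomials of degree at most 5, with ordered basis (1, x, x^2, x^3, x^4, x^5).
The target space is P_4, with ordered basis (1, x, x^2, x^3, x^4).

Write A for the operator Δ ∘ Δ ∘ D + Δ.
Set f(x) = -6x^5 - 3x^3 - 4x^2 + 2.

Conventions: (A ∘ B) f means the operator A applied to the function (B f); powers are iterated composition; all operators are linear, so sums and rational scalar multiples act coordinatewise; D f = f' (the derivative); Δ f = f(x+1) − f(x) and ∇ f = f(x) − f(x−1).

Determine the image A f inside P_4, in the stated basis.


D f = -30x^4 - 9x^2 - 8x
Δ D f = -120x^3 - 180x^2 - 138x - 47
Δ Δ D f = -360x^2 - 720x - 438
Δ f = -30x^4 - 60x^3 - 69x^2 - 47x - 13
(Δ ∘ Δ ∘ D + Δ) f = -30x^4 - 60x^3 - 429x^2 - 767x - 451

the result is g(x) = -30x^4 - 60x^3 - 429x^2 - 767x - 451


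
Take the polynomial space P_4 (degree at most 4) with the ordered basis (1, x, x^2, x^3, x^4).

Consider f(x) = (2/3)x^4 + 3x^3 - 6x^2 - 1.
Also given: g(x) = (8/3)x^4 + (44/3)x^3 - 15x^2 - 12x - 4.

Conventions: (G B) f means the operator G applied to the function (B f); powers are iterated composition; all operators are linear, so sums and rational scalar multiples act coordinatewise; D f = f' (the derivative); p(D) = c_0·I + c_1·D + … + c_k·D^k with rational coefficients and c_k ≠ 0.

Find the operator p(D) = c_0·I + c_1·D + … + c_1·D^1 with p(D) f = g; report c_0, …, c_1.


p(D) = 4·I + D, i.e. c_0 = 4, c_1 = 1

D^0 f = (2/3)x^4 + 3x^3 - 6x^2 - 1
D^1 f = (8/3)x^3 + 9x^2 - 12x
matching coefficients of g against c_0 f + c_1 Df + … from the top degree down determines the c_i
solution: c_0 = 4, c_1 = 1


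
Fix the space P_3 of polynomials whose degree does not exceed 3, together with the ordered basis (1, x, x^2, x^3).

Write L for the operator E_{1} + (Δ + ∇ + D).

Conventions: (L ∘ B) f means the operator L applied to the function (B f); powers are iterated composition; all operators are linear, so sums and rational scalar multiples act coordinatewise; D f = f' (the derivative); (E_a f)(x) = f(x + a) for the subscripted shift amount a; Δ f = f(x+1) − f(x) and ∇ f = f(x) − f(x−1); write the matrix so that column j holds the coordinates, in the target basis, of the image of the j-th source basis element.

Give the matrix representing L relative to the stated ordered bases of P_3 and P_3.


the matrix is [[1, 4, 1, 3]; [0, 1, 8, 3]; [0, 0, 1, 12]; [0, 0, 0, 1]] (rows listed top to bottom)

image of 1: 1
image of x: x + 4
image of x^2: x^2 + 8x + 1
image of x^3: x^3 + 12x^2 + 3x + 3
each image's coordinates form column j of the matrix


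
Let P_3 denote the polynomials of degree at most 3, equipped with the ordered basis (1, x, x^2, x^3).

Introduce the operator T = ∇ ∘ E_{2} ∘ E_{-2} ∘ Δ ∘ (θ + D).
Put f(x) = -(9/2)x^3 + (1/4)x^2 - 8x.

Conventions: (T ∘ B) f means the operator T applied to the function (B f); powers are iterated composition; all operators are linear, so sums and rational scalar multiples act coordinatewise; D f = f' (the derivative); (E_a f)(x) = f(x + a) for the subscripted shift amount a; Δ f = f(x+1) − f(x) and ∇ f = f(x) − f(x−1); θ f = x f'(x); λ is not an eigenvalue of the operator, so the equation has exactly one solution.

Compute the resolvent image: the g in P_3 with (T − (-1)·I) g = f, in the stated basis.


write g with unknown coordinates in the stated basis and equate coefficients in (T − (-1)·I) g = f
solving from the highest basis element down gives g = -(9/2)x^3 + (1/4)x^2 + 73x + 26
check: T g = -81x - 26
so T g − (-1)·g = -(9/2)x^3 + (1/4)x^2 - 8x = f ✓

the image equals g(x) = -(9/2)x^3 + (1/4)x^2 + 73x + 26
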